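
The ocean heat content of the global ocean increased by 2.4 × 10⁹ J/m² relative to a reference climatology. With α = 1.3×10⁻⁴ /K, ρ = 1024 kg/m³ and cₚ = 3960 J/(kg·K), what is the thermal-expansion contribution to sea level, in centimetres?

Δh ≈ 7.69 cm

Δh = αQ/(ρcₚ) = 1.3×10⁻⁴ × 2.4×10⁹ / (1024 × 3960) ≈ 0.076941 m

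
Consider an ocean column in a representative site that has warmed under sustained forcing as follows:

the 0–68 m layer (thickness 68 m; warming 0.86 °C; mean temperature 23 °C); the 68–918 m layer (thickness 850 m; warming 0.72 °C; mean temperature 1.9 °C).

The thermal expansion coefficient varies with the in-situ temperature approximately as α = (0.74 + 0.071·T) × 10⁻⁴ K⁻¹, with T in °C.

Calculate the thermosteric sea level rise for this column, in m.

about 0.067 m

Layer 1: α = (0.74 + 0.071×23)×10⁻⁴ = 2.373×10⁻⁴ K⁻¹
Layer 2: α = (0.74 + 0.071×1.9)×10⁻⁴ = 0.8749×10⁻⁴ K⁻¹
0–68 m: 0.86 × 68 × 2.373×10⁻⁴ = 0.013877304 m
Layer 2: 0.8749×10⁻⁴ × 0.72 × 850 = 0.05354388 m
Δh = 0.013877304 + 0.05354388 = 0.067421184 m ≈ 0.067 m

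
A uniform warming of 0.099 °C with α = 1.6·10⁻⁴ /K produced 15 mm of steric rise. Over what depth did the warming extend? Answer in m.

950 m

H = Δh/(αΔT) = 0.015 / (1.6×10⁻⁴ × 0.099) ≈ 947.0 m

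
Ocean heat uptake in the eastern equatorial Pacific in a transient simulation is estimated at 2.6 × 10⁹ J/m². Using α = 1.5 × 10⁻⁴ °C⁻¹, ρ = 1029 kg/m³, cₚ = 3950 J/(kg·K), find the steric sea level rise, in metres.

0.0960 m

Δh = αQ/(ρcₚ) = 1.5×10⁻⁴ × 2.6×10⁹ / (1029 × 3950) ≈ 0.095952 m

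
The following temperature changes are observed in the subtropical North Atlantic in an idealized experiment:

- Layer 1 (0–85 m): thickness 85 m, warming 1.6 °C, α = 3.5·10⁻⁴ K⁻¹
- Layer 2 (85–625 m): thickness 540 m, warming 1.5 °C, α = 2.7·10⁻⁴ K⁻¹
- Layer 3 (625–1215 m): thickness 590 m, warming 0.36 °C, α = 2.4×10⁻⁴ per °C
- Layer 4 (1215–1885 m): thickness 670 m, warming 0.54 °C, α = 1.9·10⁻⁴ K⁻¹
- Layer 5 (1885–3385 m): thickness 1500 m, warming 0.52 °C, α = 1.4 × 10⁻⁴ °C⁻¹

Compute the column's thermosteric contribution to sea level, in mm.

Δh = 495 mm

0–85 m: 85 × 3.5×10⁻⁴ × 1.6 = 0.04760 m
Layer 2: 2.7×10⁻⁴ × 540 × 1.5 = 0.21870 m
625–1215 m: 0.36 × 2.4×10⁻⁴ × 590 = 0.050976 m
0.54 × 670 × 1.9×10⁻⁴ = 0.068742 m
Layer 5: 1500 × 1.4×10⁻⁴ × 0.52 = 0.10920 m
Δh = 0.04760 + 0.21870 + 0.050976 + 0.068742 + 0.10920 = 0.495218 m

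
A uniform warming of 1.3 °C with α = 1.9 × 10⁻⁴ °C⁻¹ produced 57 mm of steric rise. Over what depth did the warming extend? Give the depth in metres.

231 m

H = Δh/(αΔT) = 0.057 / (1.9×10⁻⁴ × 1.3) ≈ 230.8 m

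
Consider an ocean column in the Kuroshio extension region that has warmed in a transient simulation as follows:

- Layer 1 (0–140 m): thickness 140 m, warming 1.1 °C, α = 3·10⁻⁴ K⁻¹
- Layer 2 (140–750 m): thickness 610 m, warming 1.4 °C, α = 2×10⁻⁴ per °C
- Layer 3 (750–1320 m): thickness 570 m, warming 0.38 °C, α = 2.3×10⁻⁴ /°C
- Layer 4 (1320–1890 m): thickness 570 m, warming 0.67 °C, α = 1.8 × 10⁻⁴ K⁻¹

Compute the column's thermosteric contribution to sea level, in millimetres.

about 336 mm

1.1 × 140 × 3×10⁻⁴ = 0.04620 m
610 × 2×10⁻⁴ × 1.4 = 0.17080 m
570 × 0.38 × 2.3×10⁻⁴ = 0.049818 m
1320–1890 m: 0.67 × 1.8×10⁻⁴ × 570 = 0.068742 m
Δh = 0.04620 + 0.17080 + 0.049818 + 0.068742 = 0.33556 m ≈ 336 mm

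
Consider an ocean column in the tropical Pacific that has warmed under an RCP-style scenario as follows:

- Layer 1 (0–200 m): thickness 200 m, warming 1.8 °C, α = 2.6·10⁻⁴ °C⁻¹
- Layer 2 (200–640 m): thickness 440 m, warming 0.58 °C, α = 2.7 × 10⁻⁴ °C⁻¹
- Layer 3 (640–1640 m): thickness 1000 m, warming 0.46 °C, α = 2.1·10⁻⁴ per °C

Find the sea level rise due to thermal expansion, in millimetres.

0–200 m: 1.8 × 200 × 2.6×10⁻⁴ = 0.09360 m
200–640 m: 2.7×10⁻⁴ × 440 × 0.58 = 0.068904 m
Layer 3: 2.1×10⁻⁴ × 0.46 × 1000 = 0.09660 m
Δh = 0.09360 + 0.068904 + 0.09660 = 0.259104 m

about 260 mm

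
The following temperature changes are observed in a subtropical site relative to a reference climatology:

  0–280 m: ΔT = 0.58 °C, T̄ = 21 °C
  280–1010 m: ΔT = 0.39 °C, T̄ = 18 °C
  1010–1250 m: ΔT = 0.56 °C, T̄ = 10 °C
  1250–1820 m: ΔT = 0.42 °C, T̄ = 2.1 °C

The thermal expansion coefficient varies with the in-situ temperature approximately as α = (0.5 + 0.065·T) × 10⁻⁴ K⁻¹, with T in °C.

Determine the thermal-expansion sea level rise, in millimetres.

Layer 1: α = (0.5 + 0.065×21)×10⁻⁴ = 1.865×10⁻⁴ K⁻¹
Layer 2: α = (0.5 + 0.065×18)×10⁻⁴ = 1.67×10⁻⁴ K⁻¹
Layer 3: α = (0.5 + 0.065×10)×10⁻⁴ = 1.15×10⁻⁴ K⁻¹
Layer 4: α = (0.5 + 0.065×2.1)×10⁻⁴ = 0.6365×10⁻⁴ K⁻¹
1.865×10⁻⁴ × 0.58 × 280 = 0.0302876 m
Layer 2: 1.67×10⁻⁴ × 0.39 × 730 = 0.0475449 m
Layer 3: 240 × 0.56 × 1.15×10⁻⁴ = 0.015456 m
570 × 0.6365×10⁻⁴ × 0.42 = 0.01523781 m
Δh = 0.0302876 + 0.0475449 + 0.015456 + 0.01523781 = 0.10852631 m

Δh ≈ 110 mm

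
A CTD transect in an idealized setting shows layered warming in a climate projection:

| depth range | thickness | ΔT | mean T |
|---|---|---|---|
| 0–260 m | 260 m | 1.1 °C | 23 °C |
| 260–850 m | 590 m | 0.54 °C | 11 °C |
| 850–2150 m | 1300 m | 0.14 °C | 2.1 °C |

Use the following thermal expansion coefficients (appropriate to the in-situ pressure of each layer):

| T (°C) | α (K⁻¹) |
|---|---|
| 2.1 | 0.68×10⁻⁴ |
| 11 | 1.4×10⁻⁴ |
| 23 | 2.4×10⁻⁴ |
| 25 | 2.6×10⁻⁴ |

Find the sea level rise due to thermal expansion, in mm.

Layer 1 at 23 °C → α = 2.4×10⁻⁴ K⁻¹
Layer 2 at 11 °C → α = 1.4×10⁻⁴ K⁻¹
Layer 3 at 2.1 °C → α = 0.68×10⁻⁴ K⁻¹
Layer 1: 1.1 × 260 × 2.4×10⁻⁴ = 0.06864 m
260–850 m: 1.4×10⁻⁴ × 590 × 0.54 = 0.044604 m
1300 × 0.14 × 0.68×10⁻⁴ = 0.012376 m
Δh = 0.06864 + 0.044604 + 0.012376 = 0.12562 m ≈ 126 mm

Δh ≈ 126 mm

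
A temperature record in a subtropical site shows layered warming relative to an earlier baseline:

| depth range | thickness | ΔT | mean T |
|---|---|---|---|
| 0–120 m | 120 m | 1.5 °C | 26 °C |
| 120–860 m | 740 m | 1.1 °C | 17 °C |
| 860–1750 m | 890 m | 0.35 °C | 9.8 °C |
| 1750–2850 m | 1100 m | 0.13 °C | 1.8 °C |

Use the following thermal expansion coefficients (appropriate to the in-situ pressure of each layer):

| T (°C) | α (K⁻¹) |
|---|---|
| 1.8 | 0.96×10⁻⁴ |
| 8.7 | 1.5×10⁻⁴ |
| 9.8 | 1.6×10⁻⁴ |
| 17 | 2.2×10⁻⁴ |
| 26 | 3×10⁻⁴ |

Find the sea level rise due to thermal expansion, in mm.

Layer 1 at 26 °C → α = 3×10⁻⁴ K⁻¹
Layer 2 at 17 °C → α = 2.2×10⁻⁴ K⁻¹
Layer 3 at 9.8 °C → α = 1.6×10⁻⁴ K⁻¹
Layer 4 at 1.8 °C → α = 0.96×10⁻⁴ K⁻¹
Layer 1: 3×10⁻⁴ × 1.5 × 120 = 0.05400 m
1.1 × 2.2×10⁻⁴ × 740 = 0.17908 m
0.35 × 890 × 1.6×10⁻⁴ = 0.04984 m
0.13 × 0.96×10⁻⁴ × 1100 = 0.013728 m
Δh = 0.05400 + 0.17908 + 0.04984 + 0.013728 = 0.296648 m

Δh = 297 mm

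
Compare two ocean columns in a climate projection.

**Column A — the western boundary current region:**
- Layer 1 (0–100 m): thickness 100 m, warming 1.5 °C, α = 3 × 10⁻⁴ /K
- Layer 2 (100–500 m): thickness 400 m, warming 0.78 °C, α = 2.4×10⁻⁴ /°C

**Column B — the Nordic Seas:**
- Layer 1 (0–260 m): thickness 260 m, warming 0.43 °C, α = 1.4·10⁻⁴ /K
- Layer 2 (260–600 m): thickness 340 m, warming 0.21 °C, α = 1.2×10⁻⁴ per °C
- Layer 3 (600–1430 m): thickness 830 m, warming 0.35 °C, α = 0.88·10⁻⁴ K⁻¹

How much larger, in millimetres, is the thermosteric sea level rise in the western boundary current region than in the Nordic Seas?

70.1 mm larger

A Layer 1: 1.5 × 100 × 3×10⁻⁴ = 0.04500 m
A Layer 2: 0.78 × 400 × 2.4×10⁻⁴ = 0.07488 m
A total: 0.11988 m
B 0–260 m: 0.43 × 260 × 1.4×10⁻⁴ = 0.015652 m
B 260–600 m: 340 × 0.21 × 1.2×10⁻⁴ = 0.008568 m
B 830 × 0.88×10⁻⁴ × 0.35 = 0.025564 m
B total: 0.049784 m
Difference: 0.11988 − 0.049784 = 0.070096 m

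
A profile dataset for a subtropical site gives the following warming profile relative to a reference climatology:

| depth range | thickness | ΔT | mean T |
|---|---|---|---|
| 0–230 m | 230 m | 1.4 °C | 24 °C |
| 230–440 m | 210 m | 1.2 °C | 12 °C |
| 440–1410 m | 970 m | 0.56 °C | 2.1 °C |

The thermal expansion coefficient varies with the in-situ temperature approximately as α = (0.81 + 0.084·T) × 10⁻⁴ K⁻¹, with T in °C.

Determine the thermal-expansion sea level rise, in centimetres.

about 19.0 cm

Layer 1: α = (0.81 + 0.084×24)×10⁻⁴ = 2.826×10⁻⁴ K⁻¹
Layer 2: α = (0.81 + 0.084×12)×10⁻⁴ = 1.818×10⁻⁴ K⁻¹
Layer 3: α = (0.81 + 0.084×2.1)×10⁻⁴ = 0.9864×10⁻⁴ K⁻¹
0–230 m: 2.826×10⁻⁴ × 1.4 × 230 = 0.0909972 m
Layer 2: 210 × 1.2 × 1.818×10⁻⁴ = 0.0458136 m
440–1410 m: 0.56 × 0.9864×10⁻⁴ × 970 = 0.053581248 m
Δh = 0.0909972 + 0.0458136 + 0.053581248 = 0.190392048 m ≈ 19.0 cm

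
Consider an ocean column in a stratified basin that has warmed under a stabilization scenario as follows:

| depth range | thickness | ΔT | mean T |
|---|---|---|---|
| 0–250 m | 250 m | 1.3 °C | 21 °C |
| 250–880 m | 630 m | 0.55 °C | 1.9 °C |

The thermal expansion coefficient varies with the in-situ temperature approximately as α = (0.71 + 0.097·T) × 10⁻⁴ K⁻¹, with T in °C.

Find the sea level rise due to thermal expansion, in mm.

Δh ≈ 120 mm

Layer 1: α = (0.71 + 0.097×21)×10⁻⁴ = 2.747×10⁻⁴ K⁻¹
Layer 2: α = (0.71 + 0.097×1.9)×10⁻⁴ = 0.8943×10⁻⁴ K⁻¹
0–250 m: 2.747×10⁻⁴ × 1.3 × 250 = 0.0892775 m
250–880 m: 0.55 × 0.8943×10⁻⁴ × 630 = 0.030987495 m
Δh = 0.0892775 + 0.030987495 = 0.120264995 m ≈ 120 mm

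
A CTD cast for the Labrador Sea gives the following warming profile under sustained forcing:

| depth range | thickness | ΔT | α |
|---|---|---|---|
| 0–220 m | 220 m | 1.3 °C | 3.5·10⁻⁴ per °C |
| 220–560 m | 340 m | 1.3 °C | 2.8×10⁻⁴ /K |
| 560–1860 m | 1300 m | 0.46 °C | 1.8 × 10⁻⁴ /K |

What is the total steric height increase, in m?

0.33 m of thermosteric rise

220 × 3.5×10⁻⁴ × 1.3 = 0.10010 m
220–560 m: 2.8×10⁻⁴ × 340 × 1.3 = 0.12376 m
1300 × 1.8×10⁻⁴ × 0.46 = 0.10764 m
Δh = 0.10010 + 0.12376 + 0.10764 = 0.33150 m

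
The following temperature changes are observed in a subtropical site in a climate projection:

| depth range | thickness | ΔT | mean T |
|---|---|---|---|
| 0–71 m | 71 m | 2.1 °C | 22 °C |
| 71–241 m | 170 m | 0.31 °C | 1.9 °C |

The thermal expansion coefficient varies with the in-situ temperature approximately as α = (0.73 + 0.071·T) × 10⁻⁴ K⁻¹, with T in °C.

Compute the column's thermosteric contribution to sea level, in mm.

Layer 1: α = (0.73 + 0.071×22)×10⁻⁴ = 2.292×10⁻⁴ K⁻¹
Layer 2: α = (0.73 + 0.071×1.9)×10⁻⁴ = 0.8649×10⁻⁴ K⁻¹
Layer 1: 2.292×10⁻⁴ × 2.1 × 71 = 0.03417372 m
170 × 0.31 × 0.8649×10⁻⁴ = 0.004558023 m
Δh = 0.03417372 + 0.004558023 = 0.038731743 m

Δh ≈ 38.7 mm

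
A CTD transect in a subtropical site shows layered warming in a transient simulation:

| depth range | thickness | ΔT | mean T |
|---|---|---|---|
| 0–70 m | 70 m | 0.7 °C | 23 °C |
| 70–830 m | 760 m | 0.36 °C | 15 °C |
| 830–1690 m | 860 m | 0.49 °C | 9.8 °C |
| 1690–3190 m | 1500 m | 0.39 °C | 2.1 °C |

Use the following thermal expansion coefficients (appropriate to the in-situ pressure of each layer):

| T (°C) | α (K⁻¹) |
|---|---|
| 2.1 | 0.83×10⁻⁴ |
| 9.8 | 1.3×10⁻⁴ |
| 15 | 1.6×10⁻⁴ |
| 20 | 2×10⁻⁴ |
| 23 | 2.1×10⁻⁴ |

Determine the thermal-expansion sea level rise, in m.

about 0.157 m

Layer 1 at 23 °C → α = 2.1×10⁻⁴ K⁻¹
Layer 2 at 15 °C → α = 1.6×10⁻⁴ K⁻¹
Layer 3 at 9.8 °C → α = 1.3×10⁻⁴ K⁻¹
Layer 4 at 2.1 °C → α = 0.83×10⁻⁴ K⁻¹
2.1×10⁻⁴ × 0.7 × 70 = 0.01029 m
0.36 × 760 × 1.6×10⁻⁴ = 0.043776 m
1.3×10⁻⁴ × 860 × 0.49 = 0.054782 m
0.39 × 1500 × 0.83×10⁻⁴ = 0.048555 m
Δh = 0.01029 + 0.043776 + 0.054782 + 0.048555 = 0.157403 m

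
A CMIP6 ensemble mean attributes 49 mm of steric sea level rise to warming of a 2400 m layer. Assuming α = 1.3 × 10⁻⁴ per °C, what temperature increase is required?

ΔT = Δh/(αH) = 0.049 / (1.3×10⁻⁴ × 2400) ≈ 0.1571 °C

0.16 °C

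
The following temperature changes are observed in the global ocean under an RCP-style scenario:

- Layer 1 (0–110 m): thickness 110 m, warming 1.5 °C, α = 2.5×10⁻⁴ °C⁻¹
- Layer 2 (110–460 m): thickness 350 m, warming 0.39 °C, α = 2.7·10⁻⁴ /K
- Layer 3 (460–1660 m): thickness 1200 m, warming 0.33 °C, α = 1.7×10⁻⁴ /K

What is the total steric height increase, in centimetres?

0–110 m: 110 × 1.5 × 2.5×10⁻⁴ = 0.04125 m
Layer 2: 350 × 0.39 × 2.7×10⁻⁴ = 0.036855 m
1200 × 1.7×10⁻⁴ × 0.33 = 0.06732 m
Δh = 0.04125 + 0.036855 + 0.06732 = 0.145425 m ≈ 14.5 cm

Δh ≈ 14.5 cm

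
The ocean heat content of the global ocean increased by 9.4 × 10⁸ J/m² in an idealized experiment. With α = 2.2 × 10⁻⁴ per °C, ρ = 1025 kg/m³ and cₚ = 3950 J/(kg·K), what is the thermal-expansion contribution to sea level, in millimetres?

51.1 mm of thermosteric rise

Δh = αQ/(ρcₚ) = 2.2×10⁻⁴ × 9.4×10⁸ / (1025 × 3950) ≈ 0.051077 m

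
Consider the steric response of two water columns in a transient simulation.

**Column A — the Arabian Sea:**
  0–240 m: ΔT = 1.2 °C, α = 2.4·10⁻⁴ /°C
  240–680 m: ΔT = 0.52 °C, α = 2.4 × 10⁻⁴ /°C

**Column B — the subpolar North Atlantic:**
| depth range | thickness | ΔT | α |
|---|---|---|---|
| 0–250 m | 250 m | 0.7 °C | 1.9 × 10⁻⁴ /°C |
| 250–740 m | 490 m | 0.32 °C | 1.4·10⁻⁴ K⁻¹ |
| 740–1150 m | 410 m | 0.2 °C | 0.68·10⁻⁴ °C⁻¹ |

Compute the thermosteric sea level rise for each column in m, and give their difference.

Δh_A ≈ 0.124 m, Δh_B ≈ 0.0608 m; difference ≈ 0.0633 m

A Layer 1: 1.2 × 240 × 2.4×10⁻⁴ = 0.06912 m
A 240–680 m: 0.52 × 440 × 2.4×10⁻⁴ = 0.054912 m
A total: 0.124032 m
B 0–250 m: 0.7 × 1.9×10⁻⁴ × 250 = 0.03325 m
B 250–740 m: 0.32 × 1.4×10⁻⁴ × 490 = 0.021952 m
B 740–1150 m: 410 × 0.68×10⁻⁴ × 0.2 = 0.005576 m
B total: 0.060778 m
Difference: 0.124032 − 0.060778 = 0.063254 m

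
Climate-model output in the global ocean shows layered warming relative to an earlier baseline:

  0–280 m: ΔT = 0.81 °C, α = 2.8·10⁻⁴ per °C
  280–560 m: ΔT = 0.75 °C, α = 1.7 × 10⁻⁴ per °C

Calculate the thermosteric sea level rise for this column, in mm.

Δh ≈ 99.2 mm

Layer 1: 0.81 × 280 × 2.8×10⁻⁴ = 0.063504 m
Layer 2: 280 × 0.75 × 1.7×10⁻⁴ = 0.03570 m
Δh = 0.063504 + 0.03570 = 0.099204 m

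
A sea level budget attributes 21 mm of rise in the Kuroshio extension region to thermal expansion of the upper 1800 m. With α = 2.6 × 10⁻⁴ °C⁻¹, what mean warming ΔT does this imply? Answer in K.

about 0.0449 K

ΔT = Δh/(αH) = 0.021 / (2.6×10⁻⁴ × 1800) ≈ 0.04487 K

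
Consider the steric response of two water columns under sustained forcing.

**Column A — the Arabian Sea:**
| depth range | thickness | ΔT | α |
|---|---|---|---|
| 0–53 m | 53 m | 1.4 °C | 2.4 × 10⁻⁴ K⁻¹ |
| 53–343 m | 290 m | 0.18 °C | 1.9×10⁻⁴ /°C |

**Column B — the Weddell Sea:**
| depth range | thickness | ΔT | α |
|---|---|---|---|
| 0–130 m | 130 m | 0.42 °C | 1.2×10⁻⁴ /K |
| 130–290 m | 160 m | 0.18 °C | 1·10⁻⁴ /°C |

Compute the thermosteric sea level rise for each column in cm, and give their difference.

Δh_A ≈ 2.77 cm, Δh_B ≈ 0.943 cm; difference ≈ 1.83 cm

A 0–53 m: 2.4×10⁻⁴ × 53 × 1.4 = 0.017808 m
A 53–343 m: 0.18 × 290 × 1.9×10⁻⁴ = 0.009918 m
A total: 0.027726 m
B 0–130 m: 0.42 × 1.2×10⁻⁴ × 130 = 0.006552 m
B 160 × 0.18 × 1×10⁻⁴ = 0.00288 m
B total: 0.009432 m
Difference: 0.027726 − 0.009432 = 0.018294 m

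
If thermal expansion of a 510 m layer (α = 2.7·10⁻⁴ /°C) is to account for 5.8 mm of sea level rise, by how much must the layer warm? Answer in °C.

ΔT = Δh/(αH) = 0.0058 / (2.7×10⁻⁴ × 510) ≈ 0.04212 °C

0.042 °C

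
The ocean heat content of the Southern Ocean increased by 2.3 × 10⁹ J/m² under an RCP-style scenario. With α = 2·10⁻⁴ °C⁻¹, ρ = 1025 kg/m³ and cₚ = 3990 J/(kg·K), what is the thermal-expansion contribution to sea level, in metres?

Δh = αQ/(ρcₚ) = 2×10⁻⁴ × 2.3×10⁹ / (1025 × 3990) ≈ 0.11248 m

about 0.112 m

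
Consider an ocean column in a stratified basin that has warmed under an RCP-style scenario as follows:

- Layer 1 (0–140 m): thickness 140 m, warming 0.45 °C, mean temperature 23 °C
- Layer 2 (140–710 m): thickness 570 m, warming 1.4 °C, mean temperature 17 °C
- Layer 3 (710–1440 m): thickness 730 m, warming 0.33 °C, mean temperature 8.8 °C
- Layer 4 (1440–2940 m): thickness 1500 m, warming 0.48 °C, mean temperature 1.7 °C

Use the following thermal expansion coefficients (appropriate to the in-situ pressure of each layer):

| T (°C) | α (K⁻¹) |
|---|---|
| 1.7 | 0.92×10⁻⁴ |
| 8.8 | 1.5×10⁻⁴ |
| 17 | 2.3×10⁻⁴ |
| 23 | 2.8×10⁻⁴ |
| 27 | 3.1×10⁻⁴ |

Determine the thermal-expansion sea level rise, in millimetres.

Layer 1 at 23 °C → α = 2.8×10⁻⁴ K⁻¹
Layer 2 at 17 °C → α = 2.3×10⁻⁴ K⁻¹
Layer 3 at 8.8 °C → α = 1.5×10⁻⁴ K⁻¹
Layer 4 at 1.7 °C → α = 0.92×10⁻⁴ K⁻¹
0–140 m: 0.45 × 140 × 2.8×10⁻⁴ = 0.01764 m
140–710 m: 2.3×10⁻⁴ × 1.4 × 570 = 0.18354 m
Layer 3: 1.5×10⁻⁴ × 0.33 × 730 = 0.036135 m
Layer 4: 1500 × 0.92×10⁻⁴ × 0.48 = 0.06624 m
Δh = 0.01764 + 0.18354 + 0.036135 + 0.06624 = 0.303555 m ≈ 304 mm

304 mm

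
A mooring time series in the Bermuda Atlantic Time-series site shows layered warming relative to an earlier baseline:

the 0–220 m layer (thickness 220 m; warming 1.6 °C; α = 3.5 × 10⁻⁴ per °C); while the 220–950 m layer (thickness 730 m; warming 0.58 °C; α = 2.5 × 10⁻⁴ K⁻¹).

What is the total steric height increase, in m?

3.5×10⁻⁴ × 220 × 1.6 = 0.12320 m
730 × 0.58 × 2.5×10⁻⁴ = 0.10585 m
Δh = 0.12320 + 0.10585 = 0.22905 m

about 0.229 m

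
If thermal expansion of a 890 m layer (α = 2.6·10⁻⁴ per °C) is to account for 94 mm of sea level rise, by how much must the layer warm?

0.406 °C

ΔT = Δh/(αH) = 0.094 / (2.6×10⁻⁴ × 890) ≈ 0.4062 °C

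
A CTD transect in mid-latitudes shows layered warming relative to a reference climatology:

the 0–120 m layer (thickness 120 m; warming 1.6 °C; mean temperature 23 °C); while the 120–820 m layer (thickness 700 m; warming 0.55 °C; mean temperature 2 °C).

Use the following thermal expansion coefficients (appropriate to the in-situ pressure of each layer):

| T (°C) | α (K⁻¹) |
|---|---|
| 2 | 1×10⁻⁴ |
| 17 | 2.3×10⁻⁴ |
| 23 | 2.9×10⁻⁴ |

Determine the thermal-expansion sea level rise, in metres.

Layer 1 at 23 °C → α = 2.9×10⁻⁴ K⁻¹
Layer 2 at 2 °C → α = 1×10⁻⁴ K⁻¹
2.9×10⁻⁴ × 1.6 × 120 = 0.05568 m
0.55 × 1×10⁻⁴ × 700 = 0.03850 m
Δh = 0.05568 + 0.03850 = 0.09418 m

0.0942 m of thermosteric rise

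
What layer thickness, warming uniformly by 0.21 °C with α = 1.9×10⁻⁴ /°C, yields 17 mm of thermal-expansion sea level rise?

H = Δh/(αΔT) = 0.017 / (1.9×10⁻⁴ × 0.21) ≈ 426.1 m

H ≈ 426 m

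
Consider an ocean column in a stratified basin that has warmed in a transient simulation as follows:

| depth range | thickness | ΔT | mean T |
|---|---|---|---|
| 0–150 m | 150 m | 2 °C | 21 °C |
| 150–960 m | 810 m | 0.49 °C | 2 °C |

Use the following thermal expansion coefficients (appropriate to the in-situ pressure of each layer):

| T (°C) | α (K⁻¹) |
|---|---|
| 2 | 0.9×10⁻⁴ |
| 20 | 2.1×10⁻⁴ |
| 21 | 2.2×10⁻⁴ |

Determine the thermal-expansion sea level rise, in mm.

100 mm

Layer 1 at 21 °C → α = 2.2×10⁻⁴ K⁻¹
Layer 2 at 2 °C → α = 0.9×10⁻⁴ K⁻¹
Layer 1: 150 × 2.2×10⁻⁴ × 2 = 0.06600 m
0.49 × 810 × 0.9×10⁻⁴ = 0.035721 m
Δh = 0.06600 + 0.035721 = 0.101721 m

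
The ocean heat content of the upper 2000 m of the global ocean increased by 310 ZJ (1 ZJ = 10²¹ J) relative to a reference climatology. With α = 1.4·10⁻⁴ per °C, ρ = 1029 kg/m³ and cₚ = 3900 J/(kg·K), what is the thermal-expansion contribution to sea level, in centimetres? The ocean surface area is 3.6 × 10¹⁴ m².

Per unit area: Q = 310×10²¹ / (3.6×10¹⁴) ≈ 8.611×10⁸ J/m²
Δh = αQ/(ρcₚ) = 1.4×10⁻⁴ × 8.611×10⁸ / (1029 × 3900) ≈ 0.03004 m

Δh ≈ 3.00 cm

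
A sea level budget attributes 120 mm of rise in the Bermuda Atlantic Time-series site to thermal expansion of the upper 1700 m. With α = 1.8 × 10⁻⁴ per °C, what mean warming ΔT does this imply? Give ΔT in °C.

0.392 °C

ΔT = Δh/(αH) = 0.12 / (1.8×10⁻⁴ × 1700) ≈ 0.3922 °C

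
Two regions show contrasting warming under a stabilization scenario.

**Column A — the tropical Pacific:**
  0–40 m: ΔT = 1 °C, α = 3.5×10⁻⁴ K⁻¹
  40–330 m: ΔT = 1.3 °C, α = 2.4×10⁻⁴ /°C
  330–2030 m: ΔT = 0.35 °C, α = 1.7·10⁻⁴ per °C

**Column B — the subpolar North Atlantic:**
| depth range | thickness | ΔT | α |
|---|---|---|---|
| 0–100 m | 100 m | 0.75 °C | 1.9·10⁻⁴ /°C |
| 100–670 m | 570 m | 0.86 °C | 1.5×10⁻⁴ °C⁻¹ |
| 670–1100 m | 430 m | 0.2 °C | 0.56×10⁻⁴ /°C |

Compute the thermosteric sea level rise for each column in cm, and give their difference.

Δh_A ≈ 21 cm, Δh_B ≈ 9.3 cm; difference ≈ 11 cm

A 0–40 m: 40 × 1 × 3.5×10⁻⁴ = 0.01400 m
A Layer 2: 2.4×10⁻⁴ × 290 × 1.3 = 0.09048 m
A 1.7×10⁻⁴ × 1700 × 0.35 = 0.10115 m
A total: 0.20563 m
B 0–100 m: 1.9×10⁻⁴ × 100 × 0.75 = 0.01425 m
B 570 × 0.86 × 1.5×10⁻⁴ = 0.07353 m
B 670–1100 m: 0.2 × 430 × 0.56×10⁻⁴ = 0.004816 m
B total: 0.092596 m
Difference: 0.20563 − 0.092596 = 0.113034 m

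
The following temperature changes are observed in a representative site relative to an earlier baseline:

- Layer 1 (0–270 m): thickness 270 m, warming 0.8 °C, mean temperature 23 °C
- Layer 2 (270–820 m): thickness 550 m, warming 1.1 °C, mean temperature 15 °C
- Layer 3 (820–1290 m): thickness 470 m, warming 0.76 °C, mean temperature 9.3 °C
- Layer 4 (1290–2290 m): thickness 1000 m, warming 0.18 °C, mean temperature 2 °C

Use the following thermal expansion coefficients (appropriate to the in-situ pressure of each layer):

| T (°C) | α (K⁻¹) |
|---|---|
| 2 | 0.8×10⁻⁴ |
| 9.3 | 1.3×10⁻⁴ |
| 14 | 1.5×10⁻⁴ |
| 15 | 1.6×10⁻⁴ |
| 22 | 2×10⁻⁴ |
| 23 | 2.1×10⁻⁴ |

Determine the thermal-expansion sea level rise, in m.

Layer 1 at 23 °C → α = 2.1×10⁻⁴ K⁻¹
Layer 2 at 15 °C → α = 1.6×10⁻⁴ K⁻¹
Layer 3 at 9.3 °C → α = 1.3×10⁻⁴ K⁻¹
Layer 4 at 2 °C → α = 0.8×10⁻⁴ K⁻¹
0–270 m: 270 × 0.8 × 2.1×10⁻⁴ = 0.04536 m
1.1 × 1.6×10⁻⁴ × 550 = 0.09680 m
Layer 3: 0.76 × 470 × 1.3×10⁻⁴ = 0.046436 m
Layer 4: 0.18 × 0.8×10⁻⁴ × 1000 = 0.01440 m
Δh = 0.04536 + 0.09680 + 0.046436 + 0.01440 = 0.202996 m

0.20 m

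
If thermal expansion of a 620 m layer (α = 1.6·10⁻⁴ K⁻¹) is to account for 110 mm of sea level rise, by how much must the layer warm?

ΔT = Δh/(αH) = 0.11 / (1.6×10⁻⁴ × 620) ≈ 1.109 K

ΔT ≈ 1.11 K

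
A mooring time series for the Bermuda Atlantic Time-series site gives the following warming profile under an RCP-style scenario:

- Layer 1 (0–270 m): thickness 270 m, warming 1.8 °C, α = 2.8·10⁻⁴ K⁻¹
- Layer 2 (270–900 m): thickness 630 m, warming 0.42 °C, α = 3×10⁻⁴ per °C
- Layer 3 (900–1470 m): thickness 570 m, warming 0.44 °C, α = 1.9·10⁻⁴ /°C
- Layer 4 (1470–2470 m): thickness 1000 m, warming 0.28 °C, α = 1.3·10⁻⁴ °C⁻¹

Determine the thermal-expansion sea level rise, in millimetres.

300 mm of thermosteric rise

Layer 1: 1.8 × 270 × 2.8×10⁻⁴ = 0.13608 m
Layer 2: 0.42 × 3×10⁻⁴ × 630 = 0.07938 m
900–1470 m: 0.44 × 1.9×10⁻⁴ × 570 = 0.047652 m
Layer 4: 1000 × 1.3×10⁻⁴ × 0.28 = 0.03640 m
Δh = 0.13608 + 0.07938 + 0.047652 + 0.03640 = 0.299512 m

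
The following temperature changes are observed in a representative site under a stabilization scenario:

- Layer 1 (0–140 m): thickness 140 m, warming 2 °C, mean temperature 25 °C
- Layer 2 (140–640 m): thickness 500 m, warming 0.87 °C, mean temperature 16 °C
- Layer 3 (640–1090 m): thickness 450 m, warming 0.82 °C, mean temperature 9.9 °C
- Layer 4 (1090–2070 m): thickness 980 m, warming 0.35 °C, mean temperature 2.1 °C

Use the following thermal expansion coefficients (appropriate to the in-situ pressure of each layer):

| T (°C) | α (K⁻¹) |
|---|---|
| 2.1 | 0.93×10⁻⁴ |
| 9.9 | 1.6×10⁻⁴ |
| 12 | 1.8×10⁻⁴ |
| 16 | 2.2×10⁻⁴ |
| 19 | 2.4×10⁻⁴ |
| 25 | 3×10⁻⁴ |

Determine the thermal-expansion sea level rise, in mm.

Δh = 271 mm

Layer 1 at 25 °C → α = 3×10⁻⁴ K⁻¹
Layer 2 at 16 °C → α = 2.2×10⁻⁴ K⁻¹
Layer 3 at 9.9 °C → α = 1.6×10⁻⁴ K⁻¹
Layer 4 at 2.1 °C → α = 0.93×10⁻⁴ K⁻¹
Layer 1: 2 × 3×10⁻⁴ × 140 = 0.08400 m
Layer 2: 500 × 0.87 × 2.2×10⁻⁴ = 0.09570 m
450 × 0.82 × 1.6×10⁻⁴ = 0.05904 m
1090–2070 m: 0.35 × 0.93×10⁻⁴ × 980 = 0.031899 m
Δh = 0.08400 + 0.09570 + 0.05904 + 0.031899 = 0.270639 m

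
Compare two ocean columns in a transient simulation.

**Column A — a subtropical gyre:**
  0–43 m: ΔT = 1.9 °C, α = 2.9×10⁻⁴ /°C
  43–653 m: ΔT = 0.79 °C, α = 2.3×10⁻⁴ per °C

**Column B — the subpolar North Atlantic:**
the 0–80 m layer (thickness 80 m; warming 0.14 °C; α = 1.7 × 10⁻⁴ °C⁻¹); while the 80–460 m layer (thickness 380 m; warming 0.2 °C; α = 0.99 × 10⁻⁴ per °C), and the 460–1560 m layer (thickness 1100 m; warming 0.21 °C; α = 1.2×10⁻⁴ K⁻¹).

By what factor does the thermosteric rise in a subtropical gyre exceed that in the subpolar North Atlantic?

3.62

A Layer 1: 43 × 1.9 × 2.9×10⁻⁴ = 0.023693 m
A 43–653 m: 0.79 × 2.3×10⁻⁴ × 610 = 0.110837 m
A total: 0.13453 m
B 0–80 m: 1.7×10⁻⁴ × 0.14 × 80 = 0.001904 m
B Layer 2: 0.2 × 0.99×10⁻⁴ × 380 = 0.007524 m
B Layer 3: 1100 × 1.2×10⁻⁴ × 0.21 = 0.02772 m
B total: 0.037148 m
Ratio: 0.13453 / 0.037148 ≈ 3.621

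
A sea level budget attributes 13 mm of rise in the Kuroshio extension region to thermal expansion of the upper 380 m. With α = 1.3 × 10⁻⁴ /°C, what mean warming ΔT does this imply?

0.263 °C

ΔT = Δh/(αH) = 0.013 / (1.3×10⁻⁴ × 380) ≈ 0.2632 °C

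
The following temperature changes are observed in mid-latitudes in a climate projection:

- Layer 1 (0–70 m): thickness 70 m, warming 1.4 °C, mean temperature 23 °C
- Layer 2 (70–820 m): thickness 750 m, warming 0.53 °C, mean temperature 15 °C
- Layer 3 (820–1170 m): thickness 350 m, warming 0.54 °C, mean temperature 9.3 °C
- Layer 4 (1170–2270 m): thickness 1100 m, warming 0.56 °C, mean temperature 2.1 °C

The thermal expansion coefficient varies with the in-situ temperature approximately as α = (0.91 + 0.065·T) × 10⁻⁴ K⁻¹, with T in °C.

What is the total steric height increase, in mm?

Δh = 192 mm

Layer 1: α = (0.91 + 0.065×23)×10⁻⁴ = 2.405×10⁻⁴ K⁻¹
Layer 2: α = (0.91 + 0.065×15)×10⁻⁴ = 1.885×10⁻⁴ K⁻¹
Layer 3: α = (0.91 + 0.065×9.3)×10⁻⁴ = 1.5145×10⁻⁴ K⁻¹
Layer 4: α = (0.91 + 0.065×2.1)×10⁻⁴ = 1.0465×10⁻⁴ K⁻¹
70 × 1.4 × 2.405×10⁻⁴ = 0.023569 m
Layer 2: 1.885×10⁻⁴ × 750 × 0.53 = 0.07492875 m
350 × 0.54 × 1.5145×10⁻⁴ = 0.02862405 m
Layer 4: 1.0465×10⁻⁴ × 0.56 × 1100 = 0.0644644 m
Δh = 0.023569 + 0.07492875 + 0.02862405 + 0.0644644 = 0.1915862 m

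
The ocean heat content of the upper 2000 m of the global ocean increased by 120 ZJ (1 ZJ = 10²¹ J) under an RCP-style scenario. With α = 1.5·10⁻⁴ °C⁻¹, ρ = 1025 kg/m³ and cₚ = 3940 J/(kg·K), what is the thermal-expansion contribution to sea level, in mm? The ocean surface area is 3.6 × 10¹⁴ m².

Δh ≈ 12 mm

Per unit area: Q = 120×10²¹ / (3.6×10¹⁴) ≈ 3.333×10⁸ J/m²
Δh = αQ/(ρcₚ) = 1.5×10⁻⁴ × 3.333×10⁸ / (1025 × 3940) ≈ 0.01238 m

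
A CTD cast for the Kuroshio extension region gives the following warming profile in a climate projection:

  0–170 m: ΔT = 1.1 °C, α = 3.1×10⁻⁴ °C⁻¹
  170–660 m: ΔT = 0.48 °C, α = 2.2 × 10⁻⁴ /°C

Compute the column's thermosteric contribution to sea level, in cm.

0–170 m: 3.1×10⁻⁴ × 170 × 1.1 = 0.05797 m
2.2×10⁻⁴ × 490 × 0.48 = 0.051744 m
Δh = 0.05797 + 0.051744 = 0.109714 m

Δh = 11 cm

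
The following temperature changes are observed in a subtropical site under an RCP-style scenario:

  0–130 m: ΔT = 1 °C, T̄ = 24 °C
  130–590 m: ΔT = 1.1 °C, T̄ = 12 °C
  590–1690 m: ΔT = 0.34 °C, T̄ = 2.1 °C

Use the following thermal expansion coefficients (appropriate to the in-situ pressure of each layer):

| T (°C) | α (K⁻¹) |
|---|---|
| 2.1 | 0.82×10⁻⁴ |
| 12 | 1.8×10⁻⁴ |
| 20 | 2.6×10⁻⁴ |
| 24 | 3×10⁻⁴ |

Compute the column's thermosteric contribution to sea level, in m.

Δh = 0.16 m

Layer 1 at 24 °C → α = 3×10⁻⁴ K⁻¹
Layer 2 at 12 °C → α = 1.8×10⁻⁴ K⁻¹
Layer 3 at 2.1 °C → α = 0.82×10⁻⁴ K⁻¹
1 × 130 × 3×10⁻⁴ = 0.03900 m
1.8×10⁻⁴ × 1.1 × 460 = 0.09108 m
0.82×10⁻⁴ × 0.34 × 1100 = 0.030668 m
Δh = 0.03900 + 0.09108 + 0.030668 = 0.160748 m ≈ 0.16 m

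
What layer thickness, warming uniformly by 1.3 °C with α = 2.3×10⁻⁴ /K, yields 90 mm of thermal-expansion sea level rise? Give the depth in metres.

H = Δh/(αΔT) = 0.09 / (2.3×10⁻⁴ × 1.3) ≈ 301.0 m

about 301 m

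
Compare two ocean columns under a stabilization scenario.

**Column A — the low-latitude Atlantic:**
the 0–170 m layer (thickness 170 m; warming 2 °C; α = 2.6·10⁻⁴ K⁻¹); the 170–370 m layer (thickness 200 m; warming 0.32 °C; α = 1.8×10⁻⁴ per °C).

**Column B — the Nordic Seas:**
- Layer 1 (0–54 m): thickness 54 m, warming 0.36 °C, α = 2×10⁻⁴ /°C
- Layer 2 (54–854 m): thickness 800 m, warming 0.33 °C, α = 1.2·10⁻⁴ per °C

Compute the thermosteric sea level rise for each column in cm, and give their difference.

A 2.6×10⁻⁴ × 2 × 170 = 0.08840 m
A 200 × 1.8×10⁻⁴ × 0.32 = 0.01152 m
A total: 0.09992 m
B Layer 1: 54 × 2×10⁻⁴ × 0.36 = 0.003888 m
B 0.33 × 800 × 1.2×10⁻⁴ = 0.03168 m
B total: 0.035568 m
Difference: 0.09992 − 0.035568 = 0.064352 m

A: 10 cm; B: 3.6 cm; difference 6.4 cm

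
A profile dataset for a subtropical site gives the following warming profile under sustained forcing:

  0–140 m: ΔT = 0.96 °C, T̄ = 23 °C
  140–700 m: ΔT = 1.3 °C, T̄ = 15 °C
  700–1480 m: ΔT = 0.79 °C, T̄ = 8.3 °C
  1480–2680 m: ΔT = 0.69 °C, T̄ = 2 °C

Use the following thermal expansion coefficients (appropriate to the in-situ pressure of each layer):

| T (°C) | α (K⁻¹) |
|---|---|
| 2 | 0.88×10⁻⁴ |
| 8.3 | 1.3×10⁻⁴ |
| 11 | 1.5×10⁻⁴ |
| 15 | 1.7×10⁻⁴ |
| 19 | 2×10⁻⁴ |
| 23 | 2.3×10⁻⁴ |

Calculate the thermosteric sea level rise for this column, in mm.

Δh ≈ 308 mm

Layer 1 at 23 °C → α = 2.3×10⁻⁴ K⁻¹
Layer 2 at 15 °C → α = 1.7×10⁻⁴ K⁻¹
Layer 3 at 8.3 °C → α = 1.3×10⁻⁴ K⁻¹
Layer 4 at 2 °C → α = 0.88×10⁻⁴ K⁻¹
Layer 1: 0.96 × 140 × 2.3×10⁻⁴ = 0.030912 m
1.7×10⁻⁴ × 1.3 × 560 = 0.12376 m
700–1480 m: 1.3×10⁻⁴ × 780 × 0.79 = 0.080106 m
1200 × 0.69 × 0.88×10⁻⁴ = 0.072864 m
Δh = 0.030912 + 0.12376 + 0.080106 + 0.072864 = 0.307642 m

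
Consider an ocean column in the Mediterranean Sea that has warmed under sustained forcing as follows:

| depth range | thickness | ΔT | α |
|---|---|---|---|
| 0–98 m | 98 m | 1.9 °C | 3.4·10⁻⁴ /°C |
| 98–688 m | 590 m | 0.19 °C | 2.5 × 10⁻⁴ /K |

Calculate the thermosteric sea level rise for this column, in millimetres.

Layer 1: 98 × 1.9 × 3.4×10⁻⁴ = 0.063308 m
98–688 m: 2.5×10⁻⁴ × 0.19 × 590 = 0.028025 m
Δh = 0.063308 + 0.028025 = 0.091333 m

91.3 mm of thermosteric rise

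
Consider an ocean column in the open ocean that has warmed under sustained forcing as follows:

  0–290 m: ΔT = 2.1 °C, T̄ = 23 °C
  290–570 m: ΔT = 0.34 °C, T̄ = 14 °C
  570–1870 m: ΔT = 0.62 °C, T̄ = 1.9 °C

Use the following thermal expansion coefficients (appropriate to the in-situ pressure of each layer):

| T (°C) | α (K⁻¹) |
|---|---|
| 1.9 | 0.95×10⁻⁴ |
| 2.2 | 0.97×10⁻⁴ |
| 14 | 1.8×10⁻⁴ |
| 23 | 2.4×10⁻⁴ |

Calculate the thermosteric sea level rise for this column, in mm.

240 mm of thermosteric rise

Layer 1 at 23 °C → α = 2.4×10⁻⁴ K⁻¹
Layer 2 at 14 °C → α = 1.8×10⁻⁴ K⁻¹
Layer 3 at 1.9 °C → α = 0.95×10⁻⁴ K⁻¹
0–290 m: 2.1 × 290 × 2.4×10⁻⁴ = 0.14616 m
290–570 m: 0.34 × 1.8×10⁻⁴ × 280 = 0.017136 m
Layer 3: 0.95×10⁻⁴ × 0.62 × 1300 = 0.07657 m
Δh = 0.14616 + 0.017136 + 0.07657 = 0.239866 m ≈ 240 mm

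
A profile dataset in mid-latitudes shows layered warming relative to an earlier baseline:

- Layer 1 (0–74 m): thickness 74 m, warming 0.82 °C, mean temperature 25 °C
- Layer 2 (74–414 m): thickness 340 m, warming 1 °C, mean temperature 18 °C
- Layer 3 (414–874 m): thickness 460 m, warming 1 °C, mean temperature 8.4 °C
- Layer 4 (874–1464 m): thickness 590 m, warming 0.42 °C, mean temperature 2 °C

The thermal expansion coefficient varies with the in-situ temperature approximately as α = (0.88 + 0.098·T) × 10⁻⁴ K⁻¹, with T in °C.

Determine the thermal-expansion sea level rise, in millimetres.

Layer 1: α = (0.88 + 0.098×25)×10⁻⁴ = 3.33×10⁻⁴ K⁻¹
Layer 2: α = (0.88 + 0.098×18)×10⁻⁴ = 2.644×10⁻⁴ K⁻¹
Layer 3: α = (0.88 + 0.098×8.4)×10⁻⁴ = 1.7032×10⁻⁴ K⁻¹
Layer 4: α = (0.88 + 0.098×2)×10⁻⁴ = 1.076×10⁻⁴ K⁻¹
Layer 1: 3.33×10⁻⁴ × 0.82 × 74 = 0.02020644 m
Layer 2: 2.644×10⁻⁴ × 1 × 340 = 0.089896 m
Layer 3: 1 × 1.7032×10⁻⁴ × 460 = 0.0783472 m
590 × 1.076×10⁻⁴ × 0.42 = 0.02666328 m
Δh = 0.02020644 + 0.089896 + 0.0783472 + 0.02666328 = 0.21511292 m

about 215 mm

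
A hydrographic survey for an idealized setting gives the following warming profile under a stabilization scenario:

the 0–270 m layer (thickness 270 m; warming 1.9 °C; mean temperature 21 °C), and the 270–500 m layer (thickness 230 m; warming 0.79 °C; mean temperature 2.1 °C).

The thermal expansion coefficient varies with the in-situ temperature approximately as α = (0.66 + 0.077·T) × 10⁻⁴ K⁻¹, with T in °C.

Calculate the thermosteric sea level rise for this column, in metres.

Δh = 0.132 m

Layer 1: α = (0.66 + 0.077×21)×10⁻⁴ = 2.277×10⁻⁴ K⁻¹
Layer 2: α = (0.66 + 0.077×2.1)×10⁻⁴ = 0.8217×10⁻⁴ K⁻¹
Layer 1: 270 × 2.277×10⁻⁴ × 1.9 = 0.1168101 m
Layer 2: 230 × 0.79 × 0.8217×10⁻⁴ = 0.014930289 m
Δh = 0.1168101 + 0.014930289 = 0.131740389 m ≈ 0.132 m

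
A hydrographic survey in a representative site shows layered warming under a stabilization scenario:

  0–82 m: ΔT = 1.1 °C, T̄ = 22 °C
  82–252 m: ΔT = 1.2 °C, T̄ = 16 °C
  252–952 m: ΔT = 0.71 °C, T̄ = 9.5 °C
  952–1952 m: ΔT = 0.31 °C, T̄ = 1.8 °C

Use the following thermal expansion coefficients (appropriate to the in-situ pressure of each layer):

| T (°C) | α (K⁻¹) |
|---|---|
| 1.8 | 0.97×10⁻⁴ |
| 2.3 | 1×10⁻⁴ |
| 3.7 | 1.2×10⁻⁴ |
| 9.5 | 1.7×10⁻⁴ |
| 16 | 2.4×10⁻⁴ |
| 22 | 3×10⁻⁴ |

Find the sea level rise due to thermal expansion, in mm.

Layer 1 at 22 °C → α = 3×10⁻⁴ K⁻¹
Layer 2 at 16 °C → α = 2.4×10⁻⁴ K⁻¹
Layer 3 at 9.5 °C → α = 1.7×10⁻⁴ K⁻¹
Layer 4 at 1.8 °C → α = 0.97×10⁻⁴ K⁻¹
Layer 1: 3×10⁻⁴ × 82 × 1.1 = 0.02706 m
Layer 2: 1.2 × 170 × 2.4×10⁻⁴ = 0.04896 m
252–952 m: 700 × 0.71 × 1.7×10⁻⁴ = 0.08449 m
Layer 4: 0.31 × 1000 × 0.97×10⁻⁴ = 0.03007 m
Δh = 0.02706 + 0.04896 + 0.08449 + 0.03007 = 0.19058 m

about 191 mm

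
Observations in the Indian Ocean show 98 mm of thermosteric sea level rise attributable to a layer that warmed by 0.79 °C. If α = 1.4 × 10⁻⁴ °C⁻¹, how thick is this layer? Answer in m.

H ≈ 886 m

H = Δh/(αΔT) = 0.098 / (1.4×10⁻⁴ × 0.79) ≈ 886.1 m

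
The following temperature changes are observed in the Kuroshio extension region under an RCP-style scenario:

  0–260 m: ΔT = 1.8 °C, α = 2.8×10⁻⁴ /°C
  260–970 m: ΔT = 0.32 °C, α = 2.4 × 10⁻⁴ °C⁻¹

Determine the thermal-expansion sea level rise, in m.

Δh ≈ 0.186 m

0–260 m: 1.8 × 260 × 2.8×10⁻⁴ = 0.13104 m
0.32 × 710 × 2.4×10⁻⁴ = 0.054528 m
Δh = 0.13104 + 0.054528 = 0.185568 m ≈ 0.186 m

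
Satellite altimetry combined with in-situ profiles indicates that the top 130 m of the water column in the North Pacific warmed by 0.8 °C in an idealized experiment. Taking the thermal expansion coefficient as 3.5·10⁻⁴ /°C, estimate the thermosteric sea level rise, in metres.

about 0.0364 m

Δh = αΔT·H = 3.5×10⁻⁴ × 0.8 × 130 = 0.03640 m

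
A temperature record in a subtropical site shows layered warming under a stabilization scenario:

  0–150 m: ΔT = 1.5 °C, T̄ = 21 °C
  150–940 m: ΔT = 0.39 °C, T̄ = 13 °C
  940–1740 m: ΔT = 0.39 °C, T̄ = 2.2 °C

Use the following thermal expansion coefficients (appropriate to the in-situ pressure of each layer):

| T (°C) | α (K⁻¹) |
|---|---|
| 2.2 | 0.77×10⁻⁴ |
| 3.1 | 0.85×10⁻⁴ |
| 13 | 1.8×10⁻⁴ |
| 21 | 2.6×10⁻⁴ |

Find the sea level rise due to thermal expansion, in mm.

138 mm

Layer 1 at 21 °C → α = 2.6×10⁻⁴ K⁻¹
Layer 2 at 13 °C → α = 1.8×10⁻⁴ K⁻¹
Layer 3 at 2.2 °C → α = 0.77×10⁻⁴ K⁻¹
150 × 1.5 × 2.6×10⁻⁴ = 0.05850 m
Layer 2: 1.8×10⁻⁴ × 790 × 0.39 = 0.055458 m
0.39 × 800 × 0.77×10⁻⁴ = 0.024024 m
Δh = 0.05850 + 0.055458 + 0.024024 = 0.137982 m ≈ 138 mm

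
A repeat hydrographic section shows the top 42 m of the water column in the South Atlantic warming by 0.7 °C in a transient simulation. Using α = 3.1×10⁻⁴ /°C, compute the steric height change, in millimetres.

9.11 mm of thermosteric rise

Δh = αΔT·H = 3.1×10⁻⁴ × 0.7 × 42 = 0.009114 m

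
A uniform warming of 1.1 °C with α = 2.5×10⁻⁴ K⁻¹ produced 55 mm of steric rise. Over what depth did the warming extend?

H = Δh/(αΔT) = 0.055 / (2.5×10⁻⁴ × 1.1) = 200.0 m

H ≈ 200 m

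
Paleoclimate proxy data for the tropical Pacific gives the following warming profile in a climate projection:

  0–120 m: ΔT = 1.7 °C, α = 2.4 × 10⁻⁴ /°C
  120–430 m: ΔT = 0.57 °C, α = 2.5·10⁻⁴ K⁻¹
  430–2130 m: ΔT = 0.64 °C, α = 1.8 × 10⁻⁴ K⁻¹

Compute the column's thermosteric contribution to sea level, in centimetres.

Δh ≈ 28.9 cm

0–120 m: 120 × 2.4×10⁻⁴ × 1.7 = 0.04896 m
120–430 m: 0.57 × 310 × 2.5×10⁻⁴ = 0.044175 m
430–2130 m: 0.64 × 1.8×10⁻⁴ × 1700 = 0.19584 m
Δh = 0.04896 + 0.044175 + 0.19584 = 0.288975 m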